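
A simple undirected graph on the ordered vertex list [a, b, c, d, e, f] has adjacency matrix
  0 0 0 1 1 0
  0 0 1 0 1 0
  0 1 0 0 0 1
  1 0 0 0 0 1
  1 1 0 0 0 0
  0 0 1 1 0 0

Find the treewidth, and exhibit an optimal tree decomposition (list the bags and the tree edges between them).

Each bag holds 3 vertices, so the decomposition has width 2, which upper-bounds the treewidth. The edges d–f–c–b–e–a–d form a cycle, so G is not a tree and its treewidth is at least 2. Combining the bounds, tw(G) = 2.

Treewidth 2.
Bags: B1 = {c, d, f}  B2 = {b, c, d}  B3 = {b, d, e}  B4 = {a, d, e}
Tree: B1–B2, B2–B3, B3–B4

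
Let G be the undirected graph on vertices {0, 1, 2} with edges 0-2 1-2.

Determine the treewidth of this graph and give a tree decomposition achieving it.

Treewidth 1.
Bags: B1 = {0, 2}  B2 = {1, 2}
Tree: B1–B2

Each bag holds 2 vertices, so the decomposition has width 1, which upper-bounds the treewidth. Any graph with an edge has treewidth ≥ 1, and G has the edge 2–0. Therefore the treewidth is 1.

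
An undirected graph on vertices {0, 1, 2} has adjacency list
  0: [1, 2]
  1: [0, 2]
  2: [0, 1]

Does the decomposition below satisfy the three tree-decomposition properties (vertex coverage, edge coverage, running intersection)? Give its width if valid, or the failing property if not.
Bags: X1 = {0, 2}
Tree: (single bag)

A tree decomposition must satisfy three properties: every vertex lies in some bag; for every edge, both endpoints lie together in some bag; and for every vertex, the bags containing it form a connected subtree. Here vertex 1 appears in no bag, so the decomposition is invalid.

No — vertex 1 appears in no bag.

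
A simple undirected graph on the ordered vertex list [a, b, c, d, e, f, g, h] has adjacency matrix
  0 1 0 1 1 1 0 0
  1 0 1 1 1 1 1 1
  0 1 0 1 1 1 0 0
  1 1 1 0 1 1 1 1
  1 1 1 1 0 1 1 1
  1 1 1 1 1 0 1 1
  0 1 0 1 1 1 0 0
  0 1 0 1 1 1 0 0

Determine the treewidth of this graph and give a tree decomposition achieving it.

Treewidth 4.
Bags: B1 = {b, d, e, f, g}  B2 = {a, b, d, e, f}  B3 = {b, c, d, e, f}  B4 = {b, d, e, f, h}
Tree: B1–B2, B1–B3, B3–B4

Each bag holds 5 vertices, so the decomposition has width 4, which upper-bounds the treewidth. On the other hand G contains the 5-clique {b, d, e, f, g}. A clique must lie in a single bag of any decomposition, so no decomposition can have width below 4. The upper and lower bounds meet at 4, so that is the treewidth.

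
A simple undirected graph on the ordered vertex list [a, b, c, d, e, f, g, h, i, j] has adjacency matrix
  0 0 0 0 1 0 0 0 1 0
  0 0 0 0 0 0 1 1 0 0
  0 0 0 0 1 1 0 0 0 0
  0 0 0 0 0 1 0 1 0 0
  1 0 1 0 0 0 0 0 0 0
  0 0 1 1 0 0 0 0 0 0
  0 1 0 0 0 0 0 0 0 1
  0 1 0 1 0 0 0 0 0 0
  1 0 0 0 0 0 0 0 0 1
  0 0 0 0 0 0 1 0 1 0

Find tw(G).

2

A width-2 tree decomposition is:
Bags: B1 = {a, c, e}  B2 = {a, c, f}  B3 = {a, d, f}  B4 = {a, d, h}  B5 = {a, b, h}  B6 = {a, b, g}  B7 = {a, g, j}  B8 = {a, i, j}
Tree: B1–B2, B2–B3, B3–B4, B4–B5, B5–B6, B6–B7, B7–B8
The largest bag has 3 vertices, giving width 2; this decomposition certifies tw(G) ≤ 2. For the lower bound, G contains the cycle a–e–c–f–d–h–b–g–j–i–a, so G is not a forest; only forests have treewidth ≤ 1, hence tw(G) ≥ 2. Combining the bounds, tw(G) = 2.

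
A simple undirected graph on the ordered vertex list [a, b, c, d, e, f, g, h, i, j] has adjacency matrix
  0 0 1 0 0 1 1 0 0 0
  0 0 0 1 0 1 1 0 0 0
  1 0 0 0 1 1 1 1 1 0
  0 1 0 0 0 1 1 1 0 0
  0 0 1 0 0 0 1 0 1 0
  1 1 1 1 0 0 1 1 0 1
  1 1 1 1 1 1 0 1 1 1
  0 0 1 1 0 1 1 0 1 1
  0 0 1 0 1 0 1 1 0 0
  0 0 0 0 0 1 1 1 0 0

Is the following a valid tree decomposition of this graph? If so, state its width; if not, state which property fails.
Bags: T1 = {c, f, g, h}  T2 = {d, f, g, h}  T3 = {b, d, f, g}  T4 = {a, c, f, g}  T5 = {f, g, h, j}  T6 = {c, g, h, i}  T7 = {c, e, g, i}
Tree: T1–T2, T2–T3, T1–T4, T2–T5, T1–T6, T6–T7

Vertex coverage: the bags together contain {a, b, c, d, e, f, g, h, i, j}, the full vertex set. Edge coverage: each edge of G has both endpoints in at least one bag. Running intersection: for every vertex, the bags containing it form a connected subtree. All three properties hold, so this is a valid tree decomposition of width max|bag| − 1 = 3, and hence tw(G) ≤ 3.

Yes; width 3.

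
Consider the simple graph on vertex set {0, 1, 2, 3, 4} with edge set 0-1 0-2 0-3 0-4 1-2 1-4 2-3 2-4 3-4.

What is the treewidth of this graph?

A width-3 tree decomposition is:
Bags: B1 = {0, 1, 2, 4}  B2 = {0, 2, 3, 4}
Tree: B1–B2
The largest bag has 4 vertices, giving width 3; this decomposition certifies tw(G) ≤ 3. For the lower bound, the 4 vertices {0, 1, 2, 4} are pairwise adjacent, and any tree decomposition puts a clique entirely inside one bag — forcing width ≥ 3. Therefore the treewidth is 3.

3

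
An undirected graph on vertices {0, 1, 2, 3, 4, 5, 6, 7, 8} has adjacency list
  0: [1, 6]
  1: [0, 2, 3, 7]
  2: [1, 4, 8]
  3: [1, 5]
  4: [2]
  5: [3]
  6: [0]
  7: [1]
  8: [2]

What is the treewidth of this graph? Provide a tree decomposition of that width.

Treewidth 1.
One optimal decomposition is:
Bags: B1 = {1, 3}  B2 = {1, 2}  B3 = {2, 8}  B4 = {2, 4}  B5 = {0, 1}  B6 = {1, 7}  B7 = {3, 5}  B8 = {0, 6}
Tree: B1–B2, B2–B3, B3–B4, B2–B5, B2–B6, B1–B7, B5–B8

The largest bag has 2 vertices, giving width 1; this decomposition certifies tw(G) ≤ 1. G has an edge, so its treewidth is at least 1. The upper and lower bounds meet at 1, so that is the treewidth.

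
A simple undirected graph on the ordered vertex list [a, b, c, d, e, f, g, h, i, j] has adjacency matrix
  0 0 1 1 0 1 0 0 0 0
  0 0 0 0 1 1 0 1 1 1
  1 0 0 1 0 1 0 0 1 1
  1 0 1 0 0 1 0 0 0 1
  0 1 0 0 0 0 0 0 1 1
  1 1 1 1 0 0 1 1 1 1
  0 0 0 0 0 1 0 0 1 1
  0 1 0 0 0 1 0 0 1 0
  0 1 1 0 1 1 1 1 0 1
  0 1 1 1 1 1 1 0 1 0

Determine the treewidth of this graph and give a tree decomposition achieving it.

Treewidth 3.
One optimal decomposition is:
Bags: B1 = {c, f, i, j}  B2 = {b, f, i, j}  B3 = {c, d, f, j}  B4 = {b, e, i, j}  B5 = {f, g, i, j}  B6 = {b, f, h, i}  B7 = {a, c, d, f}
Tree: B1–B2, B1–B3, B2–B4, B2–B5, B2–B6, B3–B7

Each bag holds 4 vertices, so the decomposition has width 3, which upper-bounds the treewidth. On the other hand G contains the 4-clique {b, e, i, j}. A clique must lie in a single bag of any decomposition, so no decomposition can have width below 3. Combining the bounds, tw(G) = 3.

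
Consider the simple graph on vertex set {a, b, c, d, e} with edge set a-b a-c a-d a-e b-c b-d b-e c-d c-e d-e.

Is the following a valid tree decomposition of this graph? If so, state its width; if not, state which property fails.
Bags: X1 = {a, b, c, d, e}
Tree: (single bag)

Yes; width 4.

Checking the three conditions: (i) the bags cover all of {a, b, c, d, e}; (ii) for each edge, some bag contains both endpoints; (iii) the bags containing any fixed vertex form a subtree. All hold, so the decomposition is valid with width 5 − 1 = 4.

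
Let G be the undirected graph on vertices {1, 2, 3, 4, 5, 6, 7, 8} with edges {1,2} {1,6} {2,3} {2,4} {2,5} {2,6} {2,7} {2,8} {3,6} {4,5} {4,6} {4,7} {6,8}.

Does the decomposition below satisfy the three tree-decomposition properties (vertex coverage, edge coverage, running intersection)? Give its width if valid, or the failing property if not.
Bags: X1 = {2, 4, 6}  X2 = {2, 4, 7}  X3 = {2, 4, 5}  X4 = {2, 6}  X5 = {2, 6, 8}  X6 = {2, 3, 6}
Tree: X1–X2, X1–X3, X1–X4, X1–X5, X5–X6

A tree decomposition must satisfy three properties: every vertex lies in some bag; for every edge, both endpoints lie together in some bag; and for every vertex, the bags containing it form a connected subtree. Here vertex 1 appears in no bag, so the decomposition is invalid.

No — vertex 1 appears in no bag.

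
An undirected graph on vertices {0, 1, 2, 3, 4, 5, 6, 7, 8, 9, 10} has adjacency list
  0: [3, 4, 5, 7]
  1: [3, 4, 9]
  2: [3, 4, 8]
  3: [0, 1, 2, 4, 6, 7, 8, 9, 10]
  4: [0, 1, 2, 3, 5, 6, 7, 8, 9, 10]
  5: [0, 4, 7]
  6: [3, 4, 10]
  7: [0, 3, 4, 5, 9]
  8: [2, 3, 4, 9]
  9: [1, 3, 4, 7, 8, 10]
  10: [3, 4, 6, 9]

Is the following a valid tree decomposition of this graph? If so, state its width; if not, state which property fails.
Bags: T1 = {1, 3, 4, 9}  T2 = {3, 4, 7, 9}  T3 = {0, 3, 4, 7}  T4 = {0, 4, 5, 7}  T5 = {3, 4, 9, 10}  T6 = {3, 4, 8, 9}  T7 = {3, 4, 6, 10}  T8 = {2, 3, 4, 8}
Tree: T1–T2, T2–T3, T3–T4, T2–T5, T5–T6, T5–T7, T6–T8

Vertex coverage: the bags together contain {0, 1, 2, 3, 4, 5, 6, 7, 8, 9, 10}, the full vertex set. Edge coverage: each edge of G has both endpoints in at least one bag. Running intersection: for every vertex, the bags containing it form a connected subtree. All three properties hold, so this is a valid tree decomposition of width max|bag| − 1 = 3, and hence tw(G) ≤ 3.

Yes; width 3.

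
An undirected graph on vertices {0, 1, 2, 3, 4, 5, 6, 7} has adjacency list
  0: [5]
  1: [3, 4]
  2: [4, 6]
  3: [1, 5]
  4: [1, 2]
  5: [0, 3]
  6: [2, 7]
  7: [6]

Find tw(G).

1

A width-1 tree decomposition is:
Bags: B1 = {0, 5}  B2 = {3, 5}  B3 = {1, 3}  B4 = {1, 4}  B5 = {2, 4}  B6 = {2, 6}  B7 = {6, 7}
Tree: B1–B2, B2–B3, B3–B4, B4–B5, B5–B6, B6–B7
Each bag holds 2 vertices, so the decomposition has width 1, which upper-bounds the treewidth. Since G has at least one edge (e.g. 0–5), it is not an edgeless graph, so tw(G) ≥ 1. Hence tw(G) = 1 exactly.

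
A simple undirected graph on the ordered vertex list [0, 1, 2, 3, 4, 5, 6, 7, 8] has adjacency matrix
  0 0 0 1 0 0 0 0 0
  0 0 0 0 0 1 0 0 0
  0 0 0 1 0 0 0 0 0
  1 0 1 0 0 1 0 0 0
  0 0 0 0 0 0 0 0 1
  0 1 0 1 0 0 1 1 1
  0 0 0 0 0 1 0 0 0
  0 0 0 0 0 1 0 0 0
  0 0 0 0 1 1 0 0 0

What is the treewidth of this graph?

A width-1 tree decomposition is:
Bags: B1 = {2, 3}  B2 = {3, 5}  B3 = {5, 8}  B4 = {5, 7}  B5 = {1, 5}  B6 = {0, 3}  B7 = {5, 6}  B8 = {4, 8}
Tree: B1–B2, B2–B3, B3–B4, B4–B5, B1–B6, B5–B7, B3–B8
The largest bag has 2 vertices, giving width 1; this decomposition certifies tw(G) ≤ 1. G has an edge, so its treewidth is at least 1. Combining the bounds, tw(G) = 1.

1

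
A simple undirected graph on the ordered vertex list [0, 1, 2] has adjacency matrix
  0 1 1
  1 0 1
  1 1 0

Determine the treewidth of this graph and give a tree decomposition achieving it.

A single bag containing all 3 vertices is trivially a valid decomposition of width 2. On the other hand G contains the 3-clique {0, 1, 2}. A clique must lie in a single bag of any decomposition, so no decomposition can have width below 2. Therefore the treewidth is 2.

Treewidth 2.
One such decomposition:
Bags: B1 = {0, 1, 2}
Tree: (single bag)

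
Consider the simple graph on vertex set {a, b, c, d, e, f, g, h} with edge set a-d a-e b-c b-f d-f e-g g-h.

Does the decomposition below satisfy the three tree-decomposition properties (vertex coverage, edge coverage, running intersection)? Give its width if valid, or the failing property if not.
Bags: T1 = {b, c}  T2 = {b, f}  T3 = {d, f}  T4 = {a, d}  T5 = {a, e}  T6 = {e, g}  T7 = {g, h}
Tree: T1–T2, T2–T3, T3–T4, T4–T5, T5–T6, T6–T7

Yes; width 1.

Every vertex of G appears in some bag (union = {a, b, c, d, e, f, g, h}); every edge is covered by a bag; and for each vertex v the set of bags containing v is connected in the bag tree. The decomposition is therefore valid. The largest bag has 2 vertices, so the width is 1.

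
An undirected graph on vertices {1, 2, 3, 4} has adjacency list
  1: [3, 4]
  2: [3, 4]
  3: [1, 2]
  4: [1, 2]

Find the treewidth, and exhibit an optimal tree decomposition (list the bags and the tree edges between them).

Treewidth 2.
One optimal decomposition is:
Bags: B1 = {1, 3, 4}  B2 = {2, 3, 4}
Tree: B1–B2

Each bag holds 3 vertices, so the decomposition has width 2, which upper-bounds the treewidth. For the lower bound, G contains the cycle 3–1–4–2–3, so G is not a forest; only forests have treewidth ≤ 1, hence tw(G) ≥ 2. The upper and lower bounds meet at 2, so that is the treewidth.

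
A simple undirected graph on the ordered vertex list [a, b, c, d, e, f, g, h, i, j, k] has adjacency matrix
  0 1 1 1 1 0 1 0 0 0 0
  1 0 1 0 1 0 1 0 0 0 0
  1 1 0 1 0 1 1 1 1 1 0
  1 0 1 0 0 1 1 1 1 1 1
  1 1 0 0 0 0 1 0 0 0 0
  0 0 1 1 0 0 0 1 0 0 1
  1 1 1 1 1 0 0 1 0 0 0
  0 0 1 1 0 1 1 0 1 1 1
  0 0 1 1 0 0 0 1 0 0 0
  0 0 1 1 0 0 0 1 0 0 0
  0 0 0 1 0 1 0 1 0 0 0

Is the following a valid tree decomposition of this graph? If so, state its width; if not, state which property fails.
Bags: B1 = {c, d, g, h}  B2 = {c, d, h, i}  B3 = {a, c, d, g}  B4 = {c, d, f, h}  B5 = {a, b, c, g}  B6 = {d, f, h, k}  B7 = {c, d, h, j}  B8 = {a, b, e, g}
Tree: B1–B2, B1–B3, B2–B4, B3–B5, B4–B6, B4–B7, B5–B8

Yes; width 3.

Every vertex of G appears in some bag (union = {a, b, c, d, e, f, g, h, i, j, k}); every edge is covered by a bag; and for each vertex v the set of bags containing v is connected in the bag tree. The decomposition is therefore valid. The largest bag has 4 vertices, so the width is 3.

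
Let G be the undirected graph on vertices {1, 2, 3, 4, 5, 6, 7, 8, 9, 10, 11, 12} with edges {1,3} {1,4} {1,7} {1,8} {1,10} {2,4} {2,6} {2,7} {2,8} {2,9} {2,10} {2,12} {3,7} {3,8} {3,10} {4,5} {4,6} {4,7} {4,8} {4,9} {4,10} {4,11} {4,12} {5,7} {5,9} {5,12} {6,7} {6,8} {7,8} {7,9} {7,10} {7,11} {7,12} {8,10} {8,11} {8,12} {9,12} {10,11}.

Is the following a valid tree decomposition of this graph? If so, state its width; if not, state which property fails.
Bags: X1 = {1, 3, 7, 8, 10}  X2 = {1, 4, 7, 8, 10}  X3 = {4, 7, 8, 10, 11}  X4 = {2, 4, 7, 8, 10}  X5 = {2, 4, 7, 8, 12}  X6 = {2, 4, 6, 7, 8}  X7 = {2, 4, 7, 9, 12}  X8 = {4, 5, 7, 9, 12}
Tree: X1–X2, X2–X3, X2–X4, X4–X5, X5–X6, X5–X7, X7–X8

Yes; width 4.

Every vertex of G appears in some bag (union = {1, 2, 3, 4, 5, 6, 7, 8, 9, 10, 11, 12}); every edge is covered by a bag; and for each vertex v the set of bags containing v is connected in the bag tree. The decomposition is therefore valid. The largest bag has 5 vertices, so the width is 4.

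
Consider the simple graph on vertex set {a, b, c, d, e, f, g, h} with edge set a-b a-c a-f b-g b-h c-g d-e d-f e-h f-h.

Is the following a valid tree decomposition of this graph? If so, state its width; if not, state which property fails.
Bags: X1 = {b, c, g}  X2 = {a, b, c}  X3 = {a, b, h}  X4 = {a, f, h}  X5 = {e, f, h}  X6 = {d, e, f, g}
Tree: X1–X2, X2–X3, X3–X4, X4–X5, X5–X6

A tree decomposition must satisfy three properties: every vertex lies in some bag; for every edge, both endpoints lie together in some bag; and for every vertex, the bags containing it form a connected subtree. Here bags containing vertex g are not connected in the tree, so the decomposition is invalid.

No — bags containing vertex g are not connected in the tree.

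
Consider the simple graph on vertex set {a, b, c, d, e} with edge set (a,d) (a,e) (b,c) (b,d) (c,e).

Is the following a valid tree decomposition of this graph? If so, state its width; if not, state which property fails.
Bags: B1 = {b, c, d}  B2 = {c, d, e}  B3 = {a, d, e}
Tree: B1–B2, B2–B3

Yes; width 2.

Every vertex of G appears in some bag (union = {a, b, c, d, e}); every edge is covered by a bag; and for each vertex v the set of bags containing v is connected in the bag tree. The decomposition is therefore valid. The largest bag has 3 vertices, so the width is 2.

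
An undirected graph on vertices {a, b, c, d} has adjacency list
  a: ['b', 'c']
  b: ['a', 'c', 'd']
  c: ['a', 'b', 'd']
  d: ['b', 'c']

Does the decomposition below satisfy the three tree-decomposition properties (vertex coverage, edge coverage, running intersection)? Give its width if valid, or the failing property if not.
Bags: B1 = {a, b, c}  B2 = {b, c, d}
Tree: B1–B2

Yes; width 2.

Vertex coverage: the bags together contain {a, b, c, d}, the full vertex set. Edge coverage: each edge of G has both endpoints in at least one bag. Running intersection: for every vertex, the bags containing it form a connected subtree. All three properties hold, so this is a valid tree decomposition of width max|bag| − 1 = 2, and hence tw(G) ≤ 2.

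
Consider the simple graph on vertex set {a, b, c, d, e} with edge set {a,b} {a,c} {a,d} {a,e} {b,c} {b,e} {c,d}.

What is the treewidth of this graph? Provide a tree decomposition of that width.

Each bag holds 3 vertices, so the decomposition has width 2, which upper-bounds the treewidth. Conversely, {a, b, e} is a clique of size 3, and the vertices of any clique must share a bag in every tree decomposition; so some bag has ≥ 3 vertices and tw(G) ≥ 2. Therefore the treewidth is 2.

Treewidth 2.
One optimal decomposition is:
Bags: B1 = {a, b, c}  B2 = {a, b, e}  B3 = {a, c, d}
Tree: B1–B2, B1–B3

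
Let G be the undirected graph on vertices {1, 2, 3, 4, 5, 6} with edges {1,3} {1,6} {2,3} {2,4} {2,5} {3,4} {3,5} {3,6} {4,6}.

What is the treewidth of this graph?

2

A width-2 tree decomposition is:
Bags: B1 = {3, 4, 6}  B2 = {2, 3, 4}  B3 = {1, 3, 6}  B4 = {2, 3, 5}
Tree: B1–B2, B1–B3, B2–B4
Each bag holds 3 vertices, so the decomposition has width 2, which upper-bounds the treewidth. For the lower bound, the 3 vertices {1, 3, 6} are pairwise adjacent, and any tree decomposition puts a clique entirely inside one bag — forcing width ≥ 2. Hence tw(G) = 2 exactly.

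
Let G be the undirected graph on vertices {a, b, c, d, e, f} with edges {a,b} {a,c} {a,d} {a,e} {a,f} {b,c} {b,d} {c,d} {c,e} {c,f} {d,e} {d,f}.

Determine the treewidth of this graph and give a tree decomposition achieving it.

The largest bag has 4 vertices, giving width 3; this decomposition certifies tw(G) ≤ 3. Conversely, {a, c, d, e} is a clique of size 4, and the vertices of any clique must share a bag in every tree decomposition; so some bag has ≥ 4 vertices and tw(G) ≥ 3. Combining the bounds, tw(G) = 3.

Treewidth 3.
Bags: B1 = {a, c, d, e}  B2 = {a, c, d, f}  B3 = {a, b, c, d}
Tree: B1–B2, B2–B3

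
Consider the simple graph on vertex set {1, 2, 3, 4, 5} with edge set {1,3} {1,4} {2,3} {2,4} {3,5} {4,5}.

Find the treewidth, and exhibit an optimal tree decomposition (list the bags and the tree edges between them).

Treewidth 2.
One optimal decomposition is:
Bags: B1 = {2, 3, 4}  B2 = {3, 4, 5}  B3 = {1, 3, 4}
Tree: B1–B2, B2–B3

Every bag has size at most 3, so the width is 3 − 1 = 2 and tw(G) ≤ 2. For the lower bound, G contains the cycle 3–2–4–5–3, so G is not a forest; only forests have treewidth ≤ 1, hence tw(G) ≥ 2. Combining the bounds, tw(G) = 2.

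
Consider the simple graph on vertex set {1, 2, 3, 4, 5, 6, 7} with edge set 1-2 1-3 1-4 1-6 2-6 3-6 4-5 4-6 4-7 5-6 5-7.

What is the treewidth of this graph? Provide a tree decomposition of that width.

Treewidth 2.
One optimal decomposition is:
Bags: B1 = {4, 5, 6}  B2 = {1, 4, 6}  B3 = {1, 2, 6}  B4 = {4, 5, 7}  B5 = {1, 3, 6}
Tree: B1–B2, B2–B3, B1–B4, B3–B5

Every bag has size at most 3, so the width is 3 − 1 = 2 and tw(G) ≤ 2. Conversely, {1, 2, 6} is a clique of size 3, and the vertices of any clique must share a bag in every tree decomposition; so some bag has ≥ 3 vertices and tw(G) ≥ 2. Combining the bounds, tw(G) = 2.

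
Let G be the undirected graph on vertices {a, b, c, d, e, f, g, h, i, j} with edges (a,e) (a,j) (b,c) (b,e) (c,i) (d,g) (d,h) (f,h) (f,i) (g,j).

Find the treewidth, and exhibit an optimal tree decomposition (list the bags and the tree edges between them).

Treewidth 2.
Bags: B1 = {c, f, i}  B2 = {c, f, h}  B3 = {c, d, h}  B4 = {c, d, g}  B5 = {c, g, j}  B6 = {a, c, j}  B7 = {a, c, e}  B8 = {b, c, e}
Tree: B1–B2, B2–B3, B3–B4, B4–B5, B5–B6, B6–B7, B7–B8

The largest bag has 3 vertices, giving width 2; this decomposition certifies tw(G) ≤ 2. For the lower bound, G contains the cycle c–i–f–h–d–g–j–a–e–b–c, so G is not a forest; only forests have treewidth ≤ 1, hence tw(G) ≥ 2. Hence tw(G) = 2 exactly.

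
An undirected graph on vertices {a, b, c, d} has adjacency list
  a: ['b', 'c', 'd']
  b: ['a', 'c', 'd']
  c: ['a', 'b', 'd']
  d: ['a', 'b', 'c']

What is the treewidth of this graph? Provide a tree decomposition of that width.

Treewidth 3.
One such decomposition:
Bags: B1 = {a, b, c, d}
Tree: (single bag)

A single bag containing all 4 vertices is trivially a valid decomposition of width 3. On the other hand G contains the 4-clique {a, b, c, d}. A clique must lie in a single bag of any decomposition, so no decomposition can have width below 3. Hence tw(G) = 3 exactly.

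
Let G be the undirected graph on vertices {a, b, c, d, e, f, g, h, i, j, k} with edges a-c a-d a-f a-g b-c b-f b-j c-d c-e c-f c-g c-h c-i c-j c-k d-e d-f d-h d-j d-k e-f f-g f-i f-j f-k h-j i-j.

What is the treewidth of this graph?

A width-3 tree decomposition is:
Bags: B1 = {c, d, e, f}  B2 = {c, d, f, j}  B3 = {a, c, d, f}  B4 = {a, c, f, g}  B5 = {c, d, h, j}  B6 = {b, c, f, j}  B7 = {c, f, i, j}  B8 = {c, d, f, k}
Tree: B1–B2, B2–B3, B3–B4, B2–B5, B2–B6, B6–B7, B1–B8
Each bag holds 4 vertices, so the decomposition has width 3, which upper-bounds the treewidth. For the lower bound, the 4 vertices {c, d, h, j} are pairwise adjacent, and any tree decomposition puts a clique entirely inside one bag — forcing width ≥ 3. Combining the bounds, tw(G) = 3.

3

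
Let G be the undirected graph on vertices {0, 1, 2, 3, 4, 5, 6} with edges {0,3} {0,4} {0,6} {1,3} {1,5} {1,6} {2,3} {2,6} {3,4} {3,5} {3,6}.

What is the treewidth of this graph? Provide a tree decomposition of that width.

Treewidth 2.
Bags: B1 = {0, 3, 6}  B2 = {1, 3, 6}  B3 = {1, 3, 5}  B4 = {2, 3, 6}  B5 = {0, 3, 4}
Tree: B1–B2, B2–B3, B2–B4, B1–B5

Every bag has size at most 3, so the width is 3 − 1 = 2 and tw(G) ≤ 2. For the lower bound, the 3 vertices {0, 3, 4} are pairwise adjacent, and any tree decomposition puts a clique entirely inside one bag — forcing width ≥ 2. Therefore the treewidth is 2.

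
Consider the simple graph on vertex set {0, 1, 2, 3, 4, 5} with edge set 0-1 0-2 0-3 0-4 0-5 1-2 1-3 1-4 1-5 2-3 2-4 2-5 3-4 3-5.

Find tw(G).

A width-4 tree decomposition is:
Bags: B1 = {0, 1, 2, 3, 5}  B2 = {0, 1, 2, 3, 4}
Tree: B1–B2
The largest bag has 5 vertices, giving width 4; this decomposition certifies tw(G) ≤ 4. On the other hand G contains the 5-clique {0, 1, 2, 3, 4}. A clique must lie in a single bag of any decomposition, so no decomposition can have width below 4. Therefore the treewidth is 4.

4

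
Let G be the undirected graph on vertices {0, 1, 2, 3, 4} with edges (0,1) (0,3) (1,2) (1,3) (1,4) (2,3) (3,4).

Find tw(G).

2

A width-2 tree decomposition is:
Bags: B1 = {1, 2, 3}  B2 = {1, 3, 4}  B3 = {0, 1, 3}
Tree: B1–B2, B1–B3
Every bag has size at most 3, so the width is 3 − 1 = 2 and tw(G) ≤ 2. Conversely, {0, 1, 3} is a clique of size 3, and the vertices of any clique must share a bag in every tree decomposition; so some bag has ≥ 3 vertices and tw(G) ≥ 2. The upper and lower bounds meet at 2, so that is the treewidth.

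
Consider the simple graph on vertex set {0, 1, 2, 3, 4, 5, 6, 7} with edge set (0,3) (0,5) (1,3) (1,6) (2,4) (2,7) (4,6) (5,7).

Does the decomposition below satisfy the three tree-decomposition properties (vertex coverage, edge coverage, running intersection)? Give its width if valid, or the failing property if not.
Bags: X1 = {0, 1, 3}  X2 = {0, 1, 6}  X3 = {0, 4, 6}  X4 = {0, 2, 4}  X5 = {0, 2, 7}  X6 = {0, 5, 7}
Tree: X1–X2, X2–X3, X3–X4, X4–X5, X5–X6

Checking the three conditions: (i) the bags cover all of {0, 1, 2, 3, 4, 5, 6, 7}; (ii) for each edge, some bag contains both endpoints; (iii) the bags containing any fixed vertex form a subtree. All hold, so the decomposition is valid with width 3 − 1 = 2.

Yes; width 2.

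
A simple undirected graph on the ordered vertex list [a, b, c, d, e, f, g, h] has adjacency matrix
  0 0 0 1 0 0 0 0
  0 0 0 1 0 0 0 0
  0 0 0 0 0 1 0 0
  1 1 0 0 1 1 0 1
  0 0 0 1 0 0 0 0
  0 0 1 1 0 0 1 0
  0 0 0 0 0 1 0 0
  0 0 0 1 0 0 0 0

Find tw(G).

A width-1 tree decomposition is:
Bags: B1 = {d, h}  B2 = {d, f}  B3 = {a, d}  B4 = {f, g}  B5 = {c, f}  B6 = {b, d}  B7 = {d, e}
Tree: B1–B2, B2–B3, B2–B4, B4–B5, B1–B6, B6–B7
The largest bag has 2 vertices, giving width 1; this decomposition certifies tw(G) ≤ 1. Any graph with an edge has treewidth ≥ 1, and G has the edge h–d. The upper and lower bounds meet at 1, so that is the treewidth.

1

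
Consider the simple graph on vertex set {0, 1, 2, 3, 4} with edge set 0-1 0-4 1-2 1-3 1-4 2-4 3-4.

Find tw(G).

A width-2 tree decomposition is:
Bags: B1 = {1, 3, 4}  B2 = {1, 2, 4}  B3 = {0, 1, 4}
Tree: B1–B2, B2–B3
Every bag has size at most 3, so the width is 3 − 1 = 2 and tw(G) ≤ 2. On the other hand G contains the 3-clique {0, 1, 4}. A clique must lie in a single bag of any decomposition, so no decomposition can have width below 2. The upper and lower bounds meet at 2, so that is the treewidth.

2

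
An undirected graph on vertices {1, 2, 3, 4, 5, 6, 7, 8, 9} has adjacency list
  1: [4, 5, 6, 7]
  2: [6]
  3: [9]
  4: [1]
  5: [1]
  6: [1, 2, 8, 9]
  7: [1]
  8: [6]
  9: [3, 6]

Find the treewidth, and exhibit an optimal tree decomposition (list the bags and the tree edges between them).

Each bag holds 2 vertices, so the decomposition has width 1, which upper-bounds the treewidth. G has an edge, so its treewidth is at least 1. Therefore the treewidth is 1.

Treewidth 1.
Bags: B1 = {2, 6}  B2 = {1, 6}  B3 = {6, 9}  B4 = {1, 7}  B5 = {3, 9}  B6 = {1, 5}  B7 = {6, 8}  B8 = {1, 4}
Tree: B1–B2, B1–B3, B2–B4, B3–B5, B2–B6, B3–B7, B6–B8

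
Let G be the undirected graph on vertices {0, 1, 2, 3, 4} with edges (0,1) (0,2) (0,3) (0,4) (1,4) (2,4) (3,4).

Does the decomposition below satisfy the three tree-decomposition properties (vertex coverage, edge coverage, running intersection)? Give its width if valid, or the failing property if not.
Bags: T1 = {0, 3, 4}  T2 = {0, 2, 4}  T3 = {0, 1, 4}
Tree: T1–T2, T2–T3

Yes; width 2.

Every vertex of G appears in some bag (union = {0, 1, 2, 3, 4}); every edge is covered by a bag; and for each vertex v the set of bags containing v is connected in the bag tree. The decomposition is therefore valid. The largest bag has 3 vertices, so the width is 2.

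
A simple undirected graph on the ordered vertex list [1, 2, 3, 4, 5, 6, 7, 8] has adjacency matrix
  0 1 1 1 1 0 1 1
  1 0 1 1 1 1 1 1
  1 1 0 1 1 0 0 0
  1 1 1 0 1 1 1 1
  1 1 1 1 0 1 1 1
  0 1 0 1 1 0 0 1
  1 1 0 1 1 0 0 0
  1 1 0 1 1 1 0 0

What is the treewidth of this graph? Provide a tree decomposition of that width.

Every bag has size at most 5, so the width is 5 − 1 = 4 and tw(G) ≤ 4. Conversely, {1, 2, 4, 5, 8} is a clique of size 5, and the vertices of any clique must share a bag in every tree decomposition; so some bag has ≥ 5 vertices and tw(G) ≥ 4. Therefore the treewidth is 4.

Treewidth 4.
One optimal decomposition is:
Bags: B1 = {1, 2, 4, 5, 8}  B2 = {1, 2, 4, 5, 7}  B3 = {2, 4, 5, 6, 8}  B4 = {1, 2, 3, 4, 5}
Tree: B1–B2, B1–B3, B1–B4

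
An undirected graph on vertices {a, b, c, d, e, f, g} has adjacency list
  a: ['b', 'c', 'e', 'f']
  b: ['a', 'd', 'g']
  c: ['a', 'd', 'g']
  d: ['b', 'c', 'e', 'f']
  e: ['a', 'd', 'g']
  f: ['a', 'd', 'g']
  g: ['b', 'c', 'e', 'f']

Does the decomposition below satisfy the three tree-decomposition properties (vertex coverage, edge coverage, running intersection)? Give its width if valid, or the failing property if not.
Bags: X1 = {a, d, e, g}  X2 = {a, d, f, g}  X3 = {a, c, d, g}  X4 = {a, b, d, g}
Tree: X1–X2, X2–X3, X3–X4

Yes; width 3.

Checking the three conditions: (i) the bags cover all of {a, b, c, d, e, f, g}; (ii) for each edge, some bag contains both endpoints; (iii) the bags containing any fixed vertex form a subtree. All hold, so the decomposition is valid with width 4 − 1 = 3.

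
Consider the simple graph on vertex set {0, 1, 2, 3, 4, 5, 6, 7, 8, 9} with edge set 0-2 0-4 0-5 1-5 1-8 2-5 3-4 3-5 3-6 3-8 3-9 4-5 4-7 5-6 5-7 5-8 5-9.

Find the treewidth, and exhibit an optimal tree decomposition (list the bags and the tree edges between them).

Treewidth 2.
Bags: B1 = {3, 5, 8}  B2 = {3, 4, 5}  B3 = {0, 4, 5}  B4 = {3, 5, 9}  B5 = {3, 5, 6}  B6 = {1, 5, 8}  B7 = {4, 5, 7}  B8 = {0, 2, 5}
Tree: B1–B2, B2–B3, B2–B4, B4–B5, B1–B6, B2–B7, B3–B8

Each bag holds 3 vertices, so the decomposition has width 2, which upper-bounds the treewidth. For the lower bound, the 3 vertices {0, 2, 5} are pairwise adjacent, and any tree decomposition puts a clique entirely inside one bag — forcing width ≥ 2. Combining the bounds, tw(G) = 2.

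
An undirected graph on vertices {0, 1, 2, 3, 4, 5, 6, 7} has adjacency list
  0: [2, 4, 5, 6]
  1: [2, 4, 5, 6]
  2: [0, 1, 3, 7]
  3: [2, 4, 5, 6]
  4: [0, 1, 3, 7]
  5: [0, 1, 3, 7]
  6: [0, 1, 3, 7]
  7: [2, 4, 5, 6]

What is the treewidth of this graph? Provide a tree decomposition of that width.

Treewidth 4.
One such decomposition:
Bags: B1 = {2, 4, 5, 6, 7}  B2 = {2, 3, 4, 5, 6}  B3 = {1, 2, 4, 5, 6}  B4 = {0, 2, 4, 5, 6}
Tree: B1–B2, B2–B3, B3–B4

The largest bag has 5 vertices, giving width 4; this decomposition certifies tw(G) ≤ 4. For the lower bound: the 5 vertex sets {5,7}, {3,6}, {1,4}, {2}, {0} are disjoint, each induces a connected subgraph, and every pair is joined by at least one edge of G. Contracting each set to a single vertex therefore yields K_{5} as a minor, and since treewidth is minor-monotone, tw(G) ≥ tw(K_{5}) = 4. Combining the bounds, tw(G) = 4.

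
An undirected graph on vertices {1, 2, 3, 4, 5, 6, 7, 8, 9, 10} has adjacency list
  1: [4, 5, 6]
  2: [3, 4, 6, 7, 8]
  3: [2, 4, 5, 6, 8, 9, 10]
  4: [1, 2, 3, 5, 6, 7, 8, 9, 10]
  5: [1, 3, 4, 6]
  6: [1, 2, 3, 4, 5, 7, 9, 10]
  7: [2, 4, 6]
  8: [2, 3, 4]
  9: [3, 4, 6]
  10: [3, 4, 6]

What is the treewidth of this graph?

A width-3 tree decomposition is:
Bags: B1 = {2, 3, 4, 6}  B2 = {2, 4, 6, 7}  B3 = {3, 4, 5, 6}  B4 = {3, 4, 6, 10}  B5 = {2, 3, 4, 8}  B6 = {3, 4, 6, 9}  B7 = {1, 4, 5, 6}
Tree: B1–B2, B1–B3, B3–B4, B1–B5, B3–B6, B3–B7
The largest bag has 4 vertices, giving width 3; this decomposition certifies tw(G) ≤ 3. For the lower bound, the 4 vertices {2, 3, 4, 8} are pairwise adjacent, and any tree decomposition puts a clique entirely inside one bag — forcing width ≥ 3. The upper and lower bounds meet at 3, so that is the treewidth.

3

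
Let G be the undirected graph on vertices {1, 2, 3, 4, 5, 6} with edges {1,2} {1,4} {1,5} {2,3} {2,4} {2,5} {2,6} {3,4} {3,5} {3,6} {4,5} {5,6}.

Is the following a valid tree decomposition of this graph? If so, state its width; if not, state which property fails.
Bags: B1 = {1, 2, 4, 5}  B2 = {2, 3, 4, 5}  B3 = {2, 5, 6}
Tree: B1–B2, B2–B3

No — edge (3,6) lies in no bag.

A tree decomposition must satisfy three properties: every vertex lies in some bag; for every edge, both endpoints lie together in some bag; and for every vertex, the bags containing it form a connected subtree. Here edge (3,6) lies in no bag, so the decomposition is invalid.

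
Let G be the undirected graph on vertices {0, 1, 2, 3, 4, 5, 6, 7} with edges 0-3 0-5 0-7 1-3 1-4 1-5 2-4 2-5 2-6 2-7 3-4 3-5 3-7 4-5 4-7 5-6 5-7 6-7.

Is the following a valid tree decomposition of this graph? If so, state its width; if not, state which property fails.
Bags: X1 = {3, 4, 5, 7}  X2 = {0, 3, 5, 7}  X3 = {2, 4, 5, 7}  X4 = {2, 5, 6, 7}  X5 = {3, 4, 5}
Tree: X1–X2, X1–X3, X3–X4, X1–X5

No — vertex 1 appears in no bag.

A tree decomposition must satisfy three properties: every vertex lies in some bag; for every edge, both endpoints lie together in some bag; and for every vertex, the bags containing it form a connected subtree. Here vertex 1 appears in no bag, so the decomposition is invalid.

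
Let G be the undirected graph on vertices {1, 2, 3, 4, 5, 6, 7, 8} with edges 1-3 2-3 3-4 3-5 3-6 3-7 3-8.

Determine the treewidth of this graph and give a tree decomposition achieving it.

Every bag has size at most 2, so the width is 2 − 1 = 1 and tw(G) ≤ 1. Any graph with an edge has treewidth ≥ 1, and G has the edge 3–6. Therefore the treewidth is 1.

Treewidth 1.
Bags: B1 = {3, 6}  B2 = {3, 8}  B3 = {1, 3}  B4 = {3, 7}  B5 = {3, 5}  B6 = {2, 3}  B7 = {3, 4}
Tree: B1–B2, B1–B3, B3–B4, B2–B5, B3–B6, B4–B7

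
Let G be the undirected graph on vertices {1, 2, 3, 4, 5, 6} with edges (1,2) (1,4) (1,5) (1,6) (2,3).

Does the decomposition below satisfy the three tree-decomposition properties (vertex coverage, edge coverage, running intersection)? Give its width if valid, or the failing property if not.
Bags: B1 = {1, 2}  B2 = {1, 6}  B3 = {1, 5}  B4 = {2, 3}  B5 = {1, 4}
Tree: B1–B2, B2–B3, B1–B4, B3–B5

Vertex coverage: the bags together contain {1, 2, 3, 4, 5, 6}, the full vertex set. Edge coverage: each edge of G has both endpoints in at least one bag. Running intersection: for every vertex, the bags containing it form a connected subtree. All three properties hold, so this is a valid tree decomposition of width max|bag| − 1 = 1, and hence tw(G) ≤ 1.

Yes; width 1.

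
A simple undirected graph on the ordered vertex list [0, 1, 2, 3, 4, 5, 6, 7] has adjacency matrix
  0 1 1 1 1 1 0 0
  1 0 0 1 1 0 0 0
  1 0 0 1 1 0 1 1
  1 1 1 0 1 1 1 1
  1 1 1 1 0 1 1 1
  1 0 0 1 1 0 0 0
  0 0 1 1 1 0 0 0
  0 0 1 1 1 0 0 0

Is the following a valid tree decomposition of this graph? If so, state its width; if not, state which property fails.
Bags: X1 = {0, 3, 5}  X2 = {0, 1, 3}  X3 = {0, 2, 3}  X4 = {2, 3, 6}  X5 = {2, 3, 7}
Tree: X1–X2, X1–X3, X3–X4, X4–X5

No — vertex 4 appears in no bag.

A tree decomposition must satisfy three properties: every vertex lies in some bag; for every edge, both endpoints lie together in some bag; and for every vertex, the bags containing it form a connected subtree. Here vertex 4 appears in no bag, so the decomposition is invalid.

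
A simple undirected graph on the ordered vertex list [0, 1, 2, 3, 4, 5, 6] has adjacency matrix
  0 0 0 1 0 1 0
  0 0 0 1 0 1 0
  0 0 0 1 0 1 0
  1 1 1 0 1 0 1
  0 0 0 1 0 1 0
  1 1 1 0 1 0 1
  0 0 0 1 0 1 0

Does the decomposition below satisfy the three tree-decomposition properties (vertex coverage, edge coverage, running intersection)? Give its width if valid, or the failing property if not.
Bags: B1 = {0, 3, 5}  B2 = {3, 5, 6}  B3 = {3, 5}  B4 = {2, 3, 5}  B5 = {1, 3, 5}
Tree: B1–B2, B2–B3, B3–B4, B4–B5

A tree decomposition must satisfy three properties: every vertex lies in some bag; for every edge, both endpoints lie together in some bag; and for every vertex, the bags containing it form a connected subtree. Here vertex 4 appears in no bag, so the decomposition is invalid.

No — vertex 4 appears in no bag.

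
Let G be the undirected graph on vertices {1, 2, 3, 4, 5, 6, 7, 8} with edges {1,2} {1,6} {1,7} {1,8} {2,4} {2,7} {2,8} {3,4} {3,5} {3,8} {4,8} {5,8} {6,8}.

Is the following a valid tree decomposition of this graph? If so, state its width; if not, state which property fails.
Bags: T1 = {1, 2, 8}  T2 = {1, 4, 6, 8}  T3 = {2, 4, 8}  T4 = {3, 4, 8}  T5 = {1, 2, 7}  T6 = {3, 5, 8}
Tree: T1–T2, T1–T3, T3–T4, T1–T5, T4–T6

No — bags containing vertex 4 are not connected in the tree.

A tree decomposition must satisfy three properties: every vertex lies in some bag; for every edge, both endpoints lie together in some bag; and for every vertex, the bags containing it form a connected subtree. Here bags containing vertex 4 are not connected in the tree, so the decomposition is invalid.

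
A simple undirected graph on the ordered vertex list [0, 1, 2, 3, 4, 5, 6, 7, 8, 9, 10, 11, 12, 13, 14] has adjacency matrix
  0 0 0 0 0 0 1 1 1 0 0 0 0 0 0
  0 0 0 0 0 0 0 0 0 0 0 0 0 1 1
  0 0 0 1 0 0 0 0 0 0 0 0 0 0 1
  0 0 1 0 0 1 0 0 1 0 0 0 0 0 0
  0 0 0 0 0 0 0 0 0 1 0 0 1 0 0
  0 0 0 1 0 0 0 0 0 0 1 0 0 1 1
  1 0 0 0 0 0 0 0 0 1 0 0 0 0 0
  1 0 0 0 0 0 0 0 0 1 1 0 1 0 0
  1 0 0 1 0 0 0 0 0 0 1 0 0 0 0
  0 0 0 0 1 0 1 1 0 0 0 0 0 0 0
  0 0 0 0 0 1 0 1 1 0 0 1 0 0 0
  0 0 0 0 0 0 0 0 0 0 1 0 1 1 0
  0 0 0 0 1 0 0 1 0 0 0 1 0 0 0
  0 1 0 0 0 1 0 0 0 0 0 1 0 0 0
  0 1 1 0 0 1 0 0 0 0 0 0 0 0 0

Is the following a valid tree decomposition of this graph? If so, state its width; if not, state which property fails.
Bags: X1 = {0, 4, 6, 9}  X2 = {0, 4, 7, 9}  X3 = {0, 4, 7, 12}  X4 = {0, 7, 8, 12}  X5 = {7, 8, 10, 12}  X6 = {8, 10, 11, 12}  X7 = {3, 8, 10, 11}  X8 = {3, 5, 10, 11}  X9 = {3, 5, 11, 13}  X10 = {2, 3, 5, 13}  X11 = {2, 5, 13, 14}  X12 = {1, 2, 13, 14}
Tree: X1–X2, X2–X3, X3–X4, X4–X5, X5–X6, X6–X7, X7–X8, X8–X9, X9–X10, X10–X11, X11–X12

Every vertex of G appears in some bag (union = {0, 1, 2, 3, 4, 5, 6, 7, 8, 9, 10, 11, 12, 13, 14}); every edge is covered by a bag; and for each vertex v the set of bags containing v is connected in the bag tree. The decomposition is therefore valid. The largest bag has 4 vertices, so the width is 3.

Yes; width 3.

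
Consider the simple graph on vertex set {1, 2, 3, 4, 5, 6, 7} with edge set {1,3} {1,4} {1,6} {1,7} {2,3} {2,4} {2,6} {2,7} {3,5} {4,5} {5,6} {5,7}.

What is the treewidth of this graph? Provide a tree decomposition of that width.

Treewidth 3.
One optimal decomposition is:
Bags: B1 = {1, 2, 3, 5}  B2 = {1, 2, 5, 7}  B3 = {1, 2, 4, 5}  B4 = {1, 2, 5, 6}
Tree: B1–B2, B2–B3, B3–B4

Each bag holds 4 vertices, so the decomposition has width 3, which upper-bounds the treewidth. For the lower bound: the 4 vertex sets {1,3}, {2,7}, {5}, {4} are disjoint, each induces a connected subgraph, and every pair is joined by at least one edge of G. Contracting each set to a single vertex therefore yields K_{4} as a minor, and since treewidth is minor-monotone, tw(G) ≥ tw(K_{4}) = 3. Combining the bounds, tw(G) = 3.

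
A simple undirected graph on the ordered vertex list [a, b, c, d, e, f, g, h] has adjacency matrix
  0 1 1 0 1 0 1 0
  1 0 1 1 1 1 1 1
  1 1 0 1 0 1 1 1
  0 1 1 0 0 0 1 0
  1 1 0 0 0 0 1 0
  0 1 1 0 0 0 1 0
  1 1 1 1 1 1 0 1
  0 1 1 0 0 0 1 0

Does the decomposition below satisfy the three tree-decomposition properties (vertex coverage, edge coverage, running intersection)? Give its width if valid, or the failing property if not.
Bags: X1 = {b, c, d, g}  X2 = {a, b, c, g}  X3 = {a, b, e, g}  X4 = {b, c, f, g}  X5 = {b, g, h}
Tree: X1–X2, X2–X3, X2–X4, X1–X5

A tree decomposition must satisfy three properties: every vertex lies in some bag; for every edge, both endpoints lie together in some bag; and for every vertex, the bags containing it form a connected subtree. Here edge (c,h) lies in no bag, so the decomposition is invalid.

No — edge (c,h) lies in no bag.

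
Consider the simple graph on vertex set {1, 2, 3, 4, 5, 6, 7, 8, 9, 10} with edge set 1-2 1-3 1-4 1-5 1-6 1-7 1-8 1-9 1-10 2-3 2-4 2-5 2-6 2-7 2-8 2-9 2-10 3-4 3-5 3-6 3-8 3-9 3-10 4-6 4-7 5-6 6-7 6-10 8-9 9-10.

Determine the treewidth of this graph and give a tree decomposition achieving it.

Every bag has size at most 5, so the width is 5 − 1 = 4 and tw(G) ≤ 4. For the lower bound, the 5 vertices {1, 2, 3, 8, 9} are pairwise adjacent, and any tree decomposition puts a clique entirely inside one bag — forcing width ≥ 4. Therefore the treewidth is 4.

Treewidth 4.
Bags: B1 = {1, 2, 3, 5, 6}  B2 = {1, 2, 3, 4, 6}  B3 = {1, 2, 4, 6, 7}  B4 = {1, 2, 3, 6, 10}  B5 = {1, 2, 3, 9, 10}  B6 = {1, 2, 3, 8, 9}
Tree: B1–B2, B2–B3, B1–B4, B4–B5, B5–B6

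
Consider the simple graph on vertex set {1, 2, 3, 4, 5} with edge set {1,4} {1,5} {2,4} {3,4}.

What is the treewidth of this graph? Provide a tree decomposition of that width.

The largest bag has 2 vertices, giving width 1; this decomposition certifies tw(G) ≤ 1. Since G has at least one edge (e.g. 4–3), it is not an edgeless graph, so tw(G) ≥ 1. Therefore the treewidth is 1.

Treewidth 1.
One optimal decomposition is:
Bags: B1 = {3, 4}  B2 = {2, 4}  B3 = {1, 4}  B4 = {1, 5}
Tree: B1–B2, B2–B3, B3–B4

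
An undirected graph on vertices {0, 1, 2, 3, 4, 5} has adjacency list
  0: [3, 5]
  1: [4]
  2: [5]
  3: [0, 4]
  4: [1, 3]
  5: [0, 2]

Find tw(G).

1

A width-1 tree decomposition is:
Bags: B1 = {1, 4}  B2 = {3, 4}  B3 = {0, 3}  B4 = {0, 5}  B5 = {2, 5}
Tree: B1–B2, B2–B3, B3–B4, B4–B5
Every bag has size at most 2, so the width is 2 − 1 = 1 and tw(G) ≤ 1. G has an edge, so its treewidth is at least 1. Combining the bounds, tw(G) = 1.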